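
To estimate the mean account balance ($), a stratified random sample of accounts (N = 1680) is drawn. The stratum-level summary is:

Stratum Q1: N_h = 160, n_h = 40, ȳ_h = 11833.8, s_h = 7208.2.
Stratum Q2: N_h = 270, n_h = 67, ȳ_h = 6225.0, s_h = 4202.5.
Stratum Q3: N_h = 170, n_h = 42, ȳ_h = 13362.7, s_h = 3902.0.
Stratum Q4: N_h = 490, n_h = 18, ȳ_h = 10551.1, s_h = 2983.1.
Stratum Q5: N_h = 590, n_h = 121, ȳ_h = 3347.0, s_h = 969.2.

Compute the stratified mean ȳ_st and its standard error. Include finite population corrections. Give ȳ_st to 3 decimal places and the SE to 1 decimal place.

ȳ_st ≈ 7732.492, SE ≈ 240.9

ȳ_st = Σ W_h ȳ_h = (160·11833.8 + 270·6225.0 + 170·13362.7 + 490·10551.1 + 590·3347.0)/1680 = 7732.49167
V̂(ȳ_st) = Σ W_h² (1 − n_h/N_h) s_h²/n_h, with W_h = N_h/N and N = 1680:
  stratum Q1: (160/1680)²·(1 − 40/160)·7208.2²/40 = 8836.42
  stratum Q2: (270/1680)²·(1 − 67/270)·4202.5²/67 = 5118.96
  stratum Q3: (170/1680)²·(1 − 42/170)·3902.0²/42 = 2794.9
  stratum Q4: (490/1680)²·(1 − 18/490)·2983.1²/18 = 40511.9
  stratum Q5: (590/1680)²·(1 − 121/590)·969.2²/121 = 761.111
V̂(ȳ_st) = 58023.3
SE(ȳ_st) = √58023.3 = 240.88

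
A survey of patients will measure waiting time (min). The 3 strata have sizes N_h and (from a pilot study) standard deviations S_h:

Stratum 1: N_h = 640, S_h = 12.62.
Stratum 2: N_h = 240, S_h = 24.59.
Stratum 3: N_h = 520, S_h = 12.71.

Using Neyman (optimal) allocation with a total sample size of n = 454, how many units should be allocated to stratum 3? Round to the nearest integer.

146

Neyman allocation: n_h = n · N_h S_h / Σ N_i S_i, with n = 454.
  stratum 1: N_h·S_h = 640·12.62 = 8076.80
  stratum 2: N_h·S_h = 240·24.59 = 5901.60
  stratum 3: N_h·S_h = 520·12.71 = 6609.20
Σ N_h S_h = 20587.60
n for stratum 3 = 454·6609.20/20587.60 = 145.747 → 146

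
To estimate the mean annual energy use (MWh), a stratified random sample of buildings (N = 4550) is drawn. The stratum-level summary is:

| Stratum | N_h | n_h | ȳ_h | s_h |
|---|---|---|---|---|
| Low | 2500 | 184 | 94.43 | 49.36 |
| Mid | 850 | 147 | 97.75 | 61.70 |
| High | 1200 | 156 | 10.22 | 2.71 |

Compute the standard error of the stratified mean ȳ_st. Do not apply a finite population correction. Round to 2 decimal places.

SE(ȳ_st) ≈ 2.21

V̂(ȳ_st) = Σ W_h² s_h²/n_h, with W_h = N_h/N and N = 4550:
  stratum Low: (2500/4550)²·49.36²/184 = 3.99751
  stratum Mid: (850/4550)²·61.70²/147 = 0.903791
  stratum High: (1200/4550)²·2.71²/156 = 0.00327457
V̂(ȳ_st) = 4.90458
SE(ȳ_st) = √4.90458 = 2.21463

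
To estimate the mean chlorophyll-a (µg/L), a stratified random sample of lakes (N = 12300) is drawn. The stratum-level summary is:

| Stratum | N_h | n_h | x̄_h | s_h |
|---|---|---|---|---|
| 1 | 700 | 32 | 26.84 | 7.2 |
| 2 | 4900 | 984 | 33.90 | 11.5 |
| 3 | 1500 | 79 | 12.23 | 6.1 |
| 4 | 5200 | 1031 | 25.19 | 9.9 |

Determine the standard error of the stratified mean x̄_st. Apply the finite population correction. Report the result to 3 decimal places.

SE(x̄_st) ≈ 0.206

V̂(x̄_st) = Σ W_h² (1 − n_h/N_h) s_h²/n_h, with W_h = N_h/N and N = 12300:
  stratum 1: (700/12300)²·(1 − 32/700)·7.2²/32 = 0.00500702
  stratum 2: (4900/12300)²·(1 − 984/4900)·11.5²/984 = 0.0170463
  stratum 3: (1500/12300)²·(1 − 79/1500)·6.1²/79 = 0.00663602
  stratum 4: (5200/12300)²·(1 − 1031/5200)·9.9²/1031 = 0.0136219
V̂(x̄_st) = 0.0423112
SE(x̄_st) = √0.0423112 = 0.205697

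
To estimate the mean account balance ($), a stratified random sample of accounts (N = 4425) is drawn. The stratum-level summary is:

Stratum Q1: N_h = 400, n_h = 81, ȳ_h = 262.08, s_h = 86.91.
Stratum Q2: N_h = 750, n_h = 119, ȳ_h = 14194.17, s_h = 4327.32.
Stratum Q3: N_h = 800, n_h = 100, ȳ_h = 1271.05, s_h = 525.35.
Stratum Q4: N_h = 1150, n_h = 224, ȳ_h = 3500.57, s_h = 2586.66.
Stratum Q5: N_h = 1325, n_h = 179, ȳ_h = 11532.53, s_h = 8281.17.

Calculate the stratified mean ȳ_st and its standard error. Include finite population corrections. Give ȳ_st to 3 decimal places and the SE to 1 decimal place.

ȳ_st = Σ W_h ȳ_h = (400·262.08 + 750·14194.17 + 800·1271.05 + 1150·3500.57 + 1325·11532.53)/4425 = 7022.27282
V̂(ȳ_st) = Σ W_h² (1 − n_h/N_h) s_h²/n_h, with W_h = N_h/N and N = 4425:
  stratum Q1: (400/4425)²·(1 − 81/400)·86.91²/81 = 0.607685
  stratum Q2: (750/4425)²·(1 − 119/750)·4327.32²/119 = 3803.25
  stratum Q3: (800/4425)²·(1 − 100/800)·525.35²/100 = 78.9331
  stratum Q4: (1150/4425)²·(1 − 224/1150)·2586.66²/224 = 1624.47
  stratum Q5: (1325/4425)²·(1 − 179/1325)·8281.17²/179 = 29710.1
V̂(ȳ_st) = 35217.4
SE(ȳ_st) = √35217.4 = 187.663

ȳ_st ≈ 7022.273, SE ≈ 187.7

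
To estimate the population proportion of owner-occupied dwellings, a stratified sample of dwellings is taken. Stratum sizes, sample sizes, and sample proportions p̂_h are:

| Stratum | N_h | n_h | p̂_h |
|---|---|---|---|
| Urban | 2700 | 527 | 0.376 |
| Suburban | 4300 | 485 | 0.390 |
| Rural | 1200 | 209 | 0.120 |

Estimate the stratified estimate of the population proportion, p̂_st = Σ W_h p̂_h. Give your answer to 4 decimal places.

p̂_st ≈ 0.3459

N = 8200; stratum weights W_h = N_h/N.
p̂_st = Σ W_h p̂_h = (2700·0.376 + 4300·0.390 + 1200·0.120)/8200 = 0.34588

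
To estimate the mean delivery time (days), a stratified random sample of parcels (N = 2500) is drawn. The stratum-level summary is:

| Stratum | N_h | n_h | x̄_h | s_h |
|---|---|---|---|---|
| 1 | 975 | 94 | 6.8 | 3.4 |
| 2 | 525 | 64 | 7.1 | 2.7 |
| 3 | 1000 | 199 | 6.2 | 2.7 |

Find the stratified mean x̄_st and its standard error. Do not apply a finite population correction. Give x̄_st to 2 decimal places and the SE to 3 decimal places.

x̄_st ≈ 6.62, SE ≈ 0.172

x̄_st = Σ W_h x̄_h = (975·6.8 + 525·7.1 + 1000·6.2)/2500 = 6.62300
V̂(x̄_st) = Σ W_h² s_h²/n_h, with W_h = N_h/N and N = 2500:
  stratum 1: (975/2500)²·3.4²/94 = 0.0187051
  stratum 2: (525/2500)²·2.7²/64 = 0.00502327
  stratum 3: (1000/2500)²·2.7²/199 = 0.00586131
V̂(x̄_st) = 0.0295896
SE(x̄_st) = √0.0295896 = 0.172016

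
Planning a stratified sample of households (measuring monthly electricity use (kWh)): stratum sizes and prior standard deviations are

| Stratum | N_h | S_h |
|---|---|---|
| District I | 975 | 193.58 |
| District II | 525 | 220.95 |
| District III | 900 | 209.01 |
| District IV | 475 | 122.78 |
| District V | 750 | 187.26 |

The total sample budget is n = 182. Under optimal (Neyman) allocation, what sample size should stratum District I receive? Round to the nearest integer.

50

Neyman allocation: n_h = n · N_h S_h / Σ N_i S_i, with n = 182.
  stratum District I: N_h·S_h = 975·193.58 = 188740.50
  stratum District II: N_h·S_h = 525·220.95 = 115998.75
  stratum District III: N_h·S_h = 900·209.01 = 188109.00
  stratum District IV: N_h·S_h = 475·122.78 = 58320.50
  stratum District V: N_h·S_h = 750·187.26 = 140445.00
Σ N_h S_h = 691613.75
n for stratum District I = 182·188740.50/691613.75 = 49.668 → 50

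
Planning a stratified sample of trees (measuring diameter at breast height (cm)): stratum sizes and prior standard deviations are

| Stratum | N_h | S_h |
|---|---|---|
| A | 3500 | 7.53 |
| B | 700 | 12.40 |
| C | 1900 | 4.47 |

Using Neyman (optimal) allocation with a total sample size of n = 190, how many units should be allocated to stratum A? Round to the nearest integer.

Neyman allocation: n_h = n · N_h S_h / Σ N_i S_i, with n = 190.
  stratum A: N_h·S_h = 3500·7.53 = 26355.00
  stratum B: N_h·S_h = 700·12.40 = 8680.00
  stratum C: N_h·S_h = 1900·4.47 = 8493.00
Σ N_h S_h = 43528.00
n for stratum A = 190·26355.00/43528.00 = 115.040 → 115

115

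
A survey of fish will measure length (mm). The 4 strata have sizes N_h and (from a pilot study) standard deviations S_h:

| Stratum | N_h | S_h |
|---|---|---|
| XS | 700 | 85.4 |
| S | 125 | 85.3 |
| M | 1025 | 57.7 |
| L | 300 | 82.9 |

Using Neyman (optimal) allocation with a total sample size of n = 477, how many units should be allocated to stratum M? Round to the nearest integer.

Neyman allocation: n_h = n · N_h S_h / Σ N_i S_i, with n = 477.
  stratum XS: N_h·S_h = 700·85.4 = 59780.00
  stratum S: N_h·S_h = 125·85.3 = 10662.50
  stratum M: N_h·S_h = 1025·57.7 = 59142.50
  stratum L: N_h·S_h = 300·82.9 = 24870.00
Σ N_h S_h = 154455.00
n for stratum M = 477·59142.50/154455.00 = 182.648 → 183

183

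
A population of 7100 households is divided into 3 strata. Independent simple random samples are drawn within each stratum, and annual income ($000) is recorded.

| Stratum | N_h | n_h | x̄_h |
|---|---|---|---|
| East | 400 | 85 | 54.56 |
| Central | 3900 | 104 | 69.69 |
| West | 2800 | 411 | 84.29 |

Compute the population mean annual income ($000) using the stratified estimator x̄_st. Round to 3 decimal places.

x̄_st ≈ 74.595

N = Σ N_h = 7100. Stratum weights W_h = N_h/N.
x̄_st = (400·54.56 + 3900·69.69 + 2800·84.29) / 7100 = 74.59535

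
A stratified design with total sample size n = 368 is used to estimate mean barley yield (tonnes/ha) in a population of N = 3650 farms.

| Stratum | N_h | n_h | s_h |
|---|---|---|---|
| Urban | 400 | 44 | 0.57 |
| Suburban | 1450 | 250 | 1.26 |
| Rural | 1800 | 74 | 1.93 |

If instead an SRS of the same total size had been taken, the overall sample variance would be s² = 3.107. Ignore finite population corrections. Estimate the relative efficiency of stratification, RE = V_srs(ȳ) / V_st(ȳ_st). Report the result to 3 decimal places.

RE ≈ 0.633

V̂(ȳ_st) = Σ W_h² s_h²/n_h, with W_h = N_h/N and N = 3650:
  stratum Urban: (400/3650)²·0.57²/44 = 8.86811e-05
  stratum Suburban: (1450/3650)²·1.26²/250 = 0.00100219
  stratum Rural: (1800/3650)²·1.93²/74 = 0.0122417
V_st = 0.0133326
V_srs = s²/n = 3.107/368 = 0.00844293
Relative efficiency = V_srs / V_st = 0.00844293/0.0133326 = 0.6333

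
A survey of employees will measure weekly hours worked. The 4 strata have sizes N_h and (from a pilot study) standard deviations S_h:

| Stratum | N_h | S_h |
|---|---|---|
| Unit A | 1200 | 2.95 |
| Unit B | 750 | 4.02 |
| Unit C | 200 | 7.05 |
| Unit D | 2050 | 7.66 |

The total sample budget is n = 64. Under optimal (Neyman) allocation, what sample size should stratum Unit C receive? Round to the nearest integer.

4

Neyman allocation: n_h = n · N_h S_h / Σ N_i S_i, with n = 64.
  stratum Unit A: N_h·S_h = 1200·2.95 = 3540.00
  stratum Unit B: N_h·S_h = 750·4.02 = 3015.00
  stratum Unit C: N_h·S_h = 200·7.05 = 1410.00
  stratum Unit D: N_h·S_h = 2050·7.66 = 15703.00
Σ N_h S_h = 23668.00
n for stratum Unit C = 64·1410.00/23668.00 = 3.813 → 4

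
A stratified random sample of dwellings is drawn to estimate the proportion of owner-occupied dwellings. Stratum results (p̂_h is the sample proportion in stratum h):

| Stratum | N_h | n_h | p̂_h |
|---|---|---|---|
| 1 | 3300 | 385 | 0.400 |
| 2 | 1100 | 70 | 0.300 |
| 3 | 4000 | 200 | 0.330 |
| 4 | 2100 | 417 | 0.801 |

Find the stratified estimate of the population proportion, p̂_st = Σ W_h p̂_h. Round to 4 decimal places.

p̂_st ≈ 0.4431

N = 10500; stratum weights W_h = N_h/N.
p̂_st = Σ W_h p̂_h = (3300·0.400 + 1100·0.300 + 4000·0.330 + 2100·0.801)/10500 = 0.44306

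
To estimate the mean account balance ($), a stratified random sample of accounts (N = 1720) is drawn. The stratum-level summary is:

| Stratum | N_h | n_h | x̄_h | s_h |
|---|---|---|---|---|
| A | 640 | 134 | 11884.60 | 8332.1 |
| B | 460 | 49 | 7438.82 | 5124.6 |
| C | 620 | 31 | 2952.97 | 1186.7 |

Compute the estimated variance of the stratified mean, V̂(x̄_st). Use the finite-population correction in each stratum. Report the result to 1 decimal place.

V̂(x̄_st) ≈ 96570.4

V̂(x̄_st) = Σ W_h² (1 − n_h/N_h) s_h²/n_h, with W_h = N_h/N and N = 1720:
  stratum A: (640/1720)²·(1 − 134/640)·8332.1²/134 = 56712.4
  stratum B: (460/1720)²·(1 − 49/460)·5124.6²/49 = 34250.5
  stratum C: (620/1720)²·(1 − 31/620)·1186.7²/31 = 5607.51
V̂(x̄_st) = 96570.4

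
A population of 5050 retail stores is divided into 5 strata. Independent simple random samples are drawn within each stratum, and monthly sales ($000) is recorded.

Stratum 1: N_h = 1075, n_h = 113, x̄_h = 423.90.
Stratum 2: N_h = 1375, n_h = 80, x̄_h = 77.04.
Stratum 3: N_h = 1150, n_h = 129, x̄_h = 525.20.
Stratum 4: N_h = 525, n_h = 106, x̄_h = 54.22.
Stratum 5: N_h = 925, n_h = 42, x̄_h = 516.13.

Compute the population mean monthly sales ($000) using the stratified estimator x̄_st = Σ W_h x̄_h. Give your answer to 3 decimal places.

x̄_st ≈ 330.988

N = Σ N_h = 5050. Stratum weights W_h = N_h/N.
x̄_st = (1075·423.90 + 1375·77.04 + 1150·525.20 + 525·54.22 + 925·516.13) / 5050 = 330.98777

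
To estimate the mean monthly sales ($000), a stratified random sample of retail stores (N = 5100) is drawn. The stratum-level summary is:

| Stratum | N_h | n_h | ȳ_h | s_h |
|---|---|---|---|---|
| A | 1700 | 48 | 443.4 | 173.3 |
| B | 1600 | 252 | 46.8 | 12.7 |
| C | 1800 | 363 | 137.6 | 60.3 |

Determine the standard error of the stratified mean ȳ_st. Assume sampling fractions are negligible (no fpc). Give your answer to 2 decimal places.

V̂(ȳ_st) = Σ W_h² s_h²/n_h, with W_h = N_h/N and N = 5100:
  stratum A: (1700/5100)²·173.3²/48 = 69.5206
  stratum B: (1600/5100)²·12.7²/252 = 0.0629951
  stratum C: (1800/5100)²·60.3²/363 = 1.24776
V̂(ȳ_st) = 70.8313
SE(ȳ_st) = √70.8313 = 8.41614

SE(ȳ_st) ≈ 8.42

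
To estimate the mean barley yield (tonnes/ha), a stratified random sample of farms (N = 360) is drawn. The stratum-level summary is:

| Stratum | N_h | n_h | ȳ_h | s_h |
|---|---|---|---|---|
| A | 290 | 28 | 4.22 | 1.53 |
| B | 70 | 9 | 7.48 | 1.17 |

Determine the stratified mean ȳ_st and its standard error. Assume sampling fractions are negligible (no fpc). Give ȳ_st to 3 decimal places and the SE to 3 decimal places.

ȳ_st ≈ 4.854, SE ≈ 0.245

ȳ_st = Σ W_h ȳ_h = (290·4.22 + 70·7.48)/360 = 4.85389
V̂(ȳ_st) = Σ W_h² s_h²/n_h, with W_h = N_h/N and N = 360:
  stratum A: (290/360)²·1.53²/28 = 0.054252
  stratum B: (70/360)²·1.17²/9 = 0.00575069
V̂(ȳ_st) = 0.0600027
SE(ȳ_st) = √0.0600027 = 0.244954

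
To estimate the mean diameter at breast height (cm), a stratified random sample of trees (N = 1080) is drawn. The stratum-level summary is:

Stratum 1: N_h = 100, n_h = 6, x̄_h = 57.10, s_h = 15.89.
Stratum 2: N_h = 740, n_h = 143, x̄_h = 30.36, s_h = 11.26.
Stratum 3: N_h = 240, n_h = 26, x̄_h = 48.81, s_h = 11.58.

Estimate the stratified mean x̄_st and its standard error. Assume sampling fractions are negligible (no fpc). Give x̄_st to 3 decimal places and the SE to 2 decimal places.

x̄_st ≈ 36.936, SE ≈ 1.02

x̄_st = Σ W_h x̄_h = (100·57.10 + 740·30.36 + 240·48.81)/1080 = 36.93593
V̂(x̄_st) = Σ W_h² s_h²/n_h, with W_h = N_h/N and N = 1080:
  stratum 1: (100/1080)²·15.89²/6 = 0.360785
  stratum 2: (740/1080)²·11.26²/143 = 0.416252
  stratum 3: (240/1080)²·11.58²/26 = 0.254694
V̂(x̄_st) = 1.03173
SE(x̄_st) = √1.03173 = 1.01574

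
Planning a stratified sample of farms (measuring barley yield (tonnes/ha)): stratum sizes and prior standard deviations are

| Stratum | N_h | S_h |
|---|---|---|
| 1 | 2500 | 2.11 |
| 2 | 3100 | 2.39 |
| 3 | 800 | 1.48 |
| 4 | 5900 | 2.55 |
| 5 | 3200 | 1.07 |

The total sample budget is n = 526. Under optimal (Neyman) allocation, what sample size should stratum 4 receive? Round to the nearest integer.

Neyman allocation: n_h = n · N_h S_h / Σ N_i S_i, with n = 526.
  stratum 1: N_h·S_h = 2500·2.11 = 5275.00
  stratum 2: N_h·S_h = 3100·2.39 = 7409.00
  stratum 3: N_h·S_h = 800·1.48 = 1184.00
  stratum 4: N_h·S_h = 5900·2.55 = 15045.00
  stratum 5: N_h·S_h = 3200·1.07 = 3424.00
Σ N_h S_h = 32337.00
n for stratum 4 = 526·15045.00/32337.00 = 244.725 → 245

245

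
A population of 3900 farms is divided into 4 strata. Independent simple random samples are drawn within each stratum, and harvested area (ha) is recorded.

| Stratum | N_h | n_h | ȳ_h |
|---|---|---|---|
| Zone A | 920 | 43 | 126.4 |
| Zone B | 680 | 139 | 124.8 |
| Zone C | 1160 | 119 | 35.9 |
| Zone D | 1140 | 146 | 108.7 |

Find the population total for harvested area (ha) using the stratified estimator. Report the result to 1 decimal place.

τ̂_st = Σ N_h ȳ_h = 920·126.4 + 680·124.8 + 1160·35.9 + 1140·108.7 = 366714.0

τ̂_st ≈ 366714.0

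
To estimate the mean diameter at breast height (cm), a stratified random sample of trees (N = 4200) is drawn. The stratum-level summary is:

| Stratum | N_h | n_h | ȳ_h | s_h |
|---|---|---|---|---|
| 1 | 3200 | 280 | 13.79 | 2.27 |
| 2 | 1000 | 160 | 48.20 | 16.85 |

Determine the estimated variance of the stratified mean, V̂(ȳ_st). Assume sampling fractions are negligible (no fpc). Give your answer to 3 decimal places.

V̂(ȳ_st) ≈ 0.111

V̂(ȳ_st) = Σ W_h² s_h²/n_h, with W_h = N_h/N and N = 4200:
  stratum 1: (3200/4200)²·2.27²/280 = 0.010683
  stratum 2: (1000/4200)²·16.85²/160 = 0.100596
V̂(ȳ_st) = 0.111279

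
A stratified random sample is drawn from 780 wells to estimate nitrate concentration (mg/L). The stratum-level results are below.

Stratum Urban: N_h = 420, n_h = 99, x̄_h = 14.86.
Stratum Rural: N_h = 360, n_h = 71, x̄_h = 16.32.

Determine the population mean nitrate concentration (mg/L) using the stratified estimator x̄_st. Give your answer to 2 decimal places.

N = Σ N_h = 780. Stratum weights W_h = N_h/N.
x̄_st = (420·14.86 + 360·16.32) / 780 = 15.5338

x̄_st ≈ 15.53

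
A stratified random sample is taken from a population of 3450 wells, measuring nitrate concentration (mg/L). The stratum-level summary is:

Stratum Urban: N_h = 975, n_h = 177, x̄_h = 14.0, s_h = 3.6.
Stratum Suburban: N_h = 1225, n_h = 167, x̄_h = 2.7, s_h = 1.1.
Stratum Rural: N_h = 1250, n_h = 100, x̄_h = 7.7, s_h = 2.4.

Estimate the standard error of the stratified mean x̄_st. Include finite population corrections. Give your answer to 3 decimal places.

SE(x̄_st) ≈ 0.112

V̂(x̄_st) = Σ W_h² (1 − n_h/N_h) s_h²/n_h, with W_h = N_h/N and N = 3450:
  stratum Urban: (975/3450)²·(1 − 177/975)·3.6²/177 = 0.00478631
  stratum Suburban: (1225/3450)²·(1 − 167/1225)·1.1²/167 = 0.000788955
  stratum Rural: (1250/3450)²·(1 − 100/1250)·2.4²/100 = 0.00695652
V̂(x̄_st) = 0.0125318
SE(x̄_st) = √0.0125318 = 0.111945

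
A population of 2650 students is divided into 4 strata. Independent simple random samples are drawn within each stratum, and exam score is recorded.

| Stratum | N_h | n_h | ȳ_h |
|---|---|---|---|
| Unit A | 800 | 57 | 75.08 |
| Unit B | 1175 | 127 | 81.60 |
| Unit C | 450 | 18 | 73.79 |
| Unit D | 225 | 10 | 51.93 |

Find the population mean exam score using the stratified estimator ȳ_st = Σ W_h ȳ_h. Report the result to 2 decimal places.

ȳ_st ≈ 75.79

N = Σ N_h = 2650. Stratum weights W_h = N_h/N.
ȳ_st = (800·75.08 + 1175·81.60 + 450·73.79 + 225·51.93) / 2650 = 75.7863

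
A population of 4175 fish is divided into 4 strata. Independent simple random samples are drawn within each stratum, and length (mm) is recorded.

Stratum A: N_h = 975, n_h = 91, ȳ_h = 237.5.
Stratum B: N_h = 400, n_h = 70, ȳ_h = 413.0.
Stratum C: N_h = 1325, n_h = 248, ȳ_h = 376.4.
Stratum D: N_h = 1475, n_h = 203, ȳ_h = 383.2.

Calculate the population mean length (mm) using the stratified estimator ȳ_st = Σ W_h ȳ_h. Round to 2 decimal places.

N = Σ N_h = 4175. Stratum weights W_h = N_h/N.
ȳ_st = (975·237.5 + 400·413.0 + 1325·376.4 + 1475·383.2) / 4175 = 349.8713

ȳ_st ≈ 349.87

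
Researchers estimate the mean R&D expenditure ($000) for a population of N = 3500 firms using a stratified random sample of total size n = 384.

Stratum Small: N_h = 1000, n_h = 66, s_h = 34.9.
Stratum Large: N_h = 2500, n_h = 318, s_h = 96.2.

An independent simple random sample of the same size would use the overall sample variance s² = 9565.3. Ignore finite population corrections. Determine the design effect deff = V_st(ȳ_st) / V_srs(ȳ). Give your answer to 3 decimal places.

V̂(ȳ_st) = Σ W_h² s_h²/n_h, with W_h = N_h/N and N = 3500:
  stratum Small: (1000/3500)²·34.9²/66 = 1.50651
  stratum Large: (2500/3500)²·96.2²/318 = 14.848
V_st = 16.3545
V_srs = s²/n = 9565.3/384 = 24.9096
deff = V_st / V_srs = 16.3545/24.9096 = 0.6566

deff ≈ 0.657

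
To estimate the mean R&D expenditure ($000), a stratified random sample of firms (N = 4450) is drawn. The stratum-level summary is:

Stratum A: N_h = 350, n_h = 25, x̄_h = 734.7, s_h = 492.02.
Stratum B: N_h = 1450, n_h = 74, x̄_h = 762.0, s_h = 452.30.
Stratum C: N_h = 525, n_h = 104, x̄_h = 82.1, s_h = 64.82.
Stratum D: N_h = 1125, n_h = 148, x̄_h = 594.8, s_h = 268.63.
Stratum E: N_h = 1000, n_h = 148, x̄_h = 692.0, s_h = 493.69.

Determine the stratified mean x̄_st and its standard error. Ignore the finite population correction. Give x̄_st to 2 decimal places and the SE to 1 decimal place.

x̄_st = Σ W_h x̄_h = (350·734.7 + 1450·762.0 + 525·82.1 + 1125·594.8 + 1000·692.0)/4450 = 621.63989
V̂(x̄_st) = Σ W_h² s_h²/n_h, with W_h = N_h/N and N = 4450:
  stratum A: (350/4450)²·492.02²/25 = 59.902
  stratum B: (1450/4450)²·452.30²/74 = 293.52
  stratum C: (525/4450)²·64.82²/104 = 0.56232
  stratum D: (1125/4450)²·268.63²/148 = 31.1625
  stratum E: (1000/4450)²·493.69²/148 = 83.1624
V̂(x̄_st) = 468.309
SE(x̄_st) = √468.309 = 21.6404

x̄_st ≈ 621.64, SE ≈ 21.6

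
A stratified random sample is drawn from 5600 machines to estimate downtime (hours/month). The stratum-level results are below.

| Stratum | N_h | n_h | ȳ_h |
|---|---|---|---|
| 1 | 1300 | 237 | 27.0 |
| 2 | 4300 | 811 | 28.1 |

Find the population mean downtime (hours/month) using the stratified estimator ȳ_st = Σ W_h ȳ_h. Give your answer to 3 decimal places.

N = Σ N_h = 5600. Stratum weights W_h = N_h/N.
ȳ_st = (1300·27.0 + 4300·28.1) / 5600 = 27.84464

ȳ_st ≈ 27.845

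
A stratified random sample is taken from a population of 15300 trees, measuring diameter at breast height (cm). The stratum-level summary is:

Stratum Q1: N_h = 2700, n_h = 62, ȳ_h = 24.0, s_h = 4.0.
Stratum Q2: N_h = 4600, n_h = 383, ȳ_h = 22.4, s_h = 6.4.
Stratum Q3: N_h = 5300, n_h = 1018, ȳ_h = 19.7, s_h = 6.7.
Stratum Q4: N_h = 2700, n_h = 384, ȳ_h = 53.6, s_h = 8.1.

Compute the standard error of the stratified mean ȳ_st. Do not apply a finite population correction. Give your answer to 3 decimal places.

SE(ȳ_st) ≈ 0.168

V̂(ȳ_st) = Σ W_h² s_h²/n_h, with W_h = N_h/N and N = 15300:
  stratum Q1: (2700/15300)²·4.0²/62 = 0.00803661
  stratum Q2: (4600/15300)²·6.4²/383 = 0.00966705
  stratum Q3: (5300/15300)²·6.7²/1018 = 0.0052914
  stratum Q4: (2700/15300)²·8.1²/384 = 0.00532088
V̂(ȳ_st) = 0.0283159
SE(ȳ_st) = √0.0283159 = 0.168273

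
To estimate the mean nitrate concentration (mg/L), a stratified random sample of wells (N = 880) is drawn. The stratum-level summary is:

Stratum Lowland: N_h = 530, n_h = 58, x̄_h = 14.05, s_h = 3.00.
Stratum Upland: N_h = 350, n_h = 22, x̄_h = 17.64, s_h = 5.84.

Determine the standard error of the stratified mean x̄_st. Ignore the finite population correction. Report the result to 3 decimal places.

SE(x̄_st) ≈ 0.549

V̂(x̄_st) = Σ W_h² s_h²/n_h, with W_h = N_h/N and N = 880:
  stratum Lowland: (530/880)²·3.00²/58 = 0.0562861
  stratum Upland: (350/880)²·5.84²/22 = 0.24523
V̂(x̄_st) = 0.301516
SE(x̄_st) = √0.301516 = 0.549105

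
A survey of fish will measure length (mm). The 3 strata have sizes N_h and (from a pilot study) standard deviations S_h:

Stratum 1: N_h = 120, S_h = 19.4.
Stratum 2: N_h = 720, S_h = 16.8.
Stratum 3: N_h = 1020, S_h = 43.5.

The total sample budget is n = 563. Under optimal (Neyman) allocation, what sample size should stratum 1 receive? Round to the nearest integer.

Neyman allocation: n_h = n · N_h S_h / Σ N_i S_i, with n = 563.
  stratum 1: N_h·S_h = 120·19.4 = 2328.00
  stratum 2: N_h·S_h = 720·16.8 = 12096.00
  stratum 3: N_h·S_h = 1020·43.5 = 44370.00
Σ N_h S_h = 58794.00
n for stratum 1 = 563·2328.00/58794.00 = 22.292 → 22

22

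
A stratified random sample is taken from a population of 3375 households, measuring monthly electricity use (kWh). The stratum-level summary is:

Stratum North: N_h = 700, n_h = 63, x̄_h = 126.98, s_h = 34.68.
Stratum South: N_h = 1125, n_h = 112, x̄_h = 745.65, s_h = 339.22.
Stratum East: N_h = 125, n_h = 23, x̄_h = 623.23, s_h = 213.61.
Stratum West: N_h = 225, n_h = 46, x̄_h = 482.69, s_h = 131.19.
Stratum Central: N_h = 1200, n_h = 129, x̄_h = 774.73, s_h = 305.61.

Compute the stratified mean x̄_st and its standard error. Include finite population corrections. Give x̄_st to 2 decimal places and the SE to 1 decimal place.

x̄_st = Σ W_h x̄_h = (700·126.98 + 1125·745.65 + 125·623.23 + 225·482.69 + 1200·774.73)/3375 = 605.60807
V̂(x̄_st) = Σ W_h² (1 − n_h/N_h) s_h²/n_h, with W_h = N_h/N and N = 3375:
  stratum North: (700/3375)²·(1 − 63/700)·34.68²/63 = 0.747322
  stratum South: (1125/3375)²·(1 − 112/1125)·339.22²/112 = 102.792
  stratum East: (125/3375)²·(1 − 23/125)·213.61²/23 = 2.22064
  stratum West: (225/3375)²·(1 − 46/225)·131.19²/46 = 1.32291
  stratum Central: (1200/3375)²·(1 − 129/1200)·305.61²/129 = 81.6899
V̂(x̄_st) = 188.773
SE(x̄_st) = √188.773 = 13.7395

x̄_st ≈ 605.61, SE ≈ 13.7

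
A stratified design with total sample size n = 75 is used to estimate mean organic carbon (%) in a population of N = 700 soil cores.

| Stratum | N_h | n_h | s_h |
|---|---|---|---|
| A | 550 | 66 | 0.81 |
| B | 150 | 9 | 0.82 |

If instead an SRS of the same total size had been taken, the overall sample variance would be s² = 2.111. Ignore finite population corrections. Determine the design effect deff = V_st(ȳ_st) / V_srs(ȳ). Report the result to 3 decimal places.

deff ≈ 0.340

V̂(ȳ_st) = Σ W_h² s_h²/n_h, with W_h = N_h/N and N = 700:
  stratum A: (550/700)²·0.81²/66 = 0.00613699
  stratum B: (150/700)²·0.82²/9 = 0.00343061
V_st = 0.0095676
V_srs = s²/n = 2.111/75 = 0.0281467
deff = V_st / V_srs = 0.0095676/0.0281467 = 0.3399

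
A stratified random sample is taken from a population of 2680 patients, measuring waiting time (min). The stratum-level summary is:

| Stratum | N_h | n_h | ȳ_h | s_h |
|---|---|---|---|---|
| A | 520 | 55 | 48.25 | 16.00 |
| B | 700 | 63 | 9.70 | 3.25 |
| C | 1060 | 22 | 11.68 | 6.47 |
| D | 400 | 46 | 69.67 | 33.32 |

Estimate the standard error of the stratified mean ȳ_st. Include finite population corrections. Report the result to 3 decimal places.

SE(ȳ_st) ≈ 0.967

V̂(ȳ_st) = Σ W_h² (1 − n_h/N_h) s_h²/n_h, with W_h = N_h/N and N = 2680:
  stratum A: (520/2680)²·(1 − 55/520)·16.00²/55 = 0.156698
  stratum B: (700/2680)²·(1 − 63/700)·3.25²/63 = 0.0104086
  stratum C: (1060/2680)²·(1 − 22/1060)·6.47²/22 = 0.291487
  stratum D: (400/2680)²·(1 − 46/400)·33.32²/46 = 0.475823
V̂(ȳ_st) = 0.934417
SE(ȳ_st) = √0.934417 = 0.966653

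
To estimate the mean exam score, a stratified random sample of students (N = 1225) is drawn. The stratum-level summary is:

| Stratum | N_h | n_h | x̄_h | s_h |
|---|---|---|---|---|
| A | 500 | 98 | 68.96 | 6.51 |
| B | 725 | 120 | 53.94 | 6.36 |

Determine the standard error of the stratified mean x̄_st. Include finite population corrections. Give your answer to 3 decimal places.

SE(x̄_st) ≈ 0.396

V̂(x̄_st) = Σ W_h² (1 − n_h/N_h) s_h²/n_h, with W_h = N_h/N and N = 1225:
  stratum A: (500/1225)²·(1 − 98/500)·6.51²/98 = 0.0579242
  stratum B: (725/1225)²·(1 − 120/725)·6.36²/120 = 0.0985268
V̂(x̄_st) = 0.156451
SE(x̄_st) = √0.156451 = 0.395539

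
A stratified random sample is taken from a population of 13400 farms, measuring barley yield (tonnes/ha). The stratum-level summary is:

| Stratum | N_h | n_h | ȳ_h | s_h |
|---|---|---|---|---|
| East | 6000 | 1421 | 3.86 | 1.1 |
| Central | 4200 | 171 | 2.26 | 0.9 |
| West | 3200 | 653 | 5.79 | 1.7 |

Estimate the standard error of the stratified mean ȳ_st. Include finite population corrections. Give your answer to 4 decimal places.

SE(ȳ_st) ≈ 0.0279

V̂(ȳ_st) = Σ W_h² (1 − n_h/N_h) s_h²/n_h, with W_h = N_h/N and N = 13400:
  stratum East: (6000/13400)²·(1 − 1421/6000)·1.1²/1421 = 0.000130288
  stratum Central: (4200/13400)²·(1 − 171/4200)·0.9²/171 = 0.000446402
  stratum West: (3200/13400)²·(1 − 653/3200)·1.7²/653 = 0.000200888
V̂(ȳ_st) = 0.000777577
SE(ȳ_st) = √0.000777577 = 0.0278851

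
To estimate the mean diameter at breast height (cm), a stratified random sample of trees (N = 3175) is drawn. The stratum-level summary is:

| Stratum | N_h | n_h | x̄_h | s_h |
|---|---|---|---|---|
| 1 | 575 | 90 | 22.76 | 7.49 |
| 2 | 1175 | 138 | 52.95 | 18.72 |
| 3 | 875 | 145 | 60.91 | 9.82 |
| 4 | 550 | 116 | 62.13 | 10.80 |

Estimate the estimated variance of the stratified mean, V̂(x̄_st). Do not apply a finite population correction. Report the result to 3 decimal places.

V̂(x̄_st) = Σ W_h² s_h²/n_h, with W_h = N_h/N and N = 3175:
  stratum 1: (575/3175)²·7.49²/90 = 0.0204442
  stratum 2: (1175/3175)²·18.72²/138 = 0.347793
  stratum 3: (875/3175)²·9.82²/145 = 0.0505107
  stratum 4: (550/3175)²·10.80²/116 = 0.0301736
V̂(x̄_st) = 0.448922

V̂(x̄_st) ≈ 0.449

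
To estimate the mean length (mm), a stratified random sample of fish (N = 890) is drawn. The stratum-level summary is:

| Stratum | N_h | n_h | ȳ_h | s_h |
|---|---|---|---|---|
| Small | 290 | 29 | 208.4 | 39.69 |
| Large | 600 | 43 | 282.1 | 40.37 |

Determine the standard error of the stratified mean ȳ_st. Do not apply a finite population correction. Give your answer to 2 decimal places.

V̂(ȳ_st) = Σ W_h² s_h²/n_h, with W_h = N_h/N and N = 890:
  stratum Small: (290/890)²·39.69²/29 = 5.7674
  stratum Large: (600/890)²·40.37²/43 = 17.2255
V̂(ȳ_st) = 22.9929
SE(ȳ_st) = √22.9929 = 4.79509

SE(ȳ_st) ≈ 4.80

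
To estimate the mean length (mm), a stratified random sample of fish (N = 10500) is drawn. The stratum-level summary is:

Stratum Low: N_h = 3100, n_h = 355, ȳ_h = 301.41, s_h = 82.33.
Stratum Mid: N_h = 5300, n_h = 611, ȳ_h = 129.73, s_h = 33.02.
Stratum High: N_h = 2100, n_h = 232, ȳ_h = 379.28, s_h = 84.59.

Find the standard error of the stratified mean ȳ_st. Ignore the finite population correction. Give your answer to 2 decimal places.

V̂(ȳ_st) = Σ W_h² s_h²/n_h, with W_h = N_h/N and N = 10500:
  stratum Low: (3100/10500)²·82.33²/355 = 1.6643
  stratum Mid: (5300/10500)²·33.02²/611 = 0.454659
  stratum High: (2100/10500)²·84.59²/232 = 1.2337
V̂(ȳ_st) = 3.35266
SE(ȳ_st) = √3.35266 = 1.83103

SE(ȳ_st) ≈ 1.83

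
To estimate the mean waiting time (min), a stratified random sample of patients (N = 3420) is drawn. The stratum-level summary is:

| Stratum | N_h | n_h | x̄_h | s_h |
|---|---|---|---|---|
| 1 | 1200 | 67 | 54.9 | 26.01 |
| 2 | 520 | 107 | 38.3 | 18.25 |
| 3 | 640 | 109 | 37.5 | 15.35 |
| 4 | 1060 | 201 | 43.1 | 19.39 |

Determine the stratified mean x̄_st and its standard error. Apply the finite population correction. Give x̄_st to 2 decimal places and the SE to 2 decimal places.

x̄_st ≈ 45.46, SE ≈ 1.20

x̄_st = Σ W_h x̄_h = (1200·54.9 + 520·38.3 + 640·37.5 + 1060·43.1)/3420 = 45.46257
V̂(x̄_st) = Σ W_h² (1 − n_h/N_h) s_h²/n_h, with W_h = N_h/N and N = 3420:
  stratum 1: (1200/3420)²·(1 − 67/1200)·26.01²/67 = 1.17372
  stratum 2: (520/3420)²·(1 − 107/520)·18.25²/107 = 0.0571535
  stratum 3: (640/3420)²·(1 − 109/640)·15.35²/109 = 0.0628077
  stratum 4: (1060/3420)²·(1 − 201/1060)·19.39²/201 = 0.145615
V̂(x̄_st) = 1.4393
SE(x̄_st) = √1.4393 = 1.19971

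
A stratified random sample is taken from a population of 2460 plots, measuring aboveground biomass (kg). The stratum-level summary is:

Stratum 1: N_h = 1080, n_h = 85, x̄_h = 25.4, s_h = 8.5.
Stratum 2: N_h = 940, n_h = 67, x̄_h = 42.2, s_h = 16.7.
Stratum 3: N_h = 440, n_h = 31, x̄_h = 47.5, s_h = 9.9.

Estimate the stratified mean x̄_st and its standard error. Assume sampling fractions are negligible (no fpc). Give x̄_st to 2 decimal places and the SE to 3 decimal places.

x̄_st = Σ W_h x̄_h = (1080·25.4 + 940·42.2 + 440·47.5)/2460 = 35.77236
V̂(x̄_st) = Σ W_h² s_h²/n_h, with W_h = N_h/N and N = 2460:
  stratum 1: (1080/2460)²·8.5²/85 = 0.163831
  stratum 2: (940/2460)²·16.7²/67 = 0.607776
  stratum 3: (440/2460)²·9.9²/31 = 0.101145
V̂(x̄_st) = 0.872752
SE(x̄_st) = √0.872752 = 0.934212

x̄_st ≈ 35.77, SE ≈ 0.934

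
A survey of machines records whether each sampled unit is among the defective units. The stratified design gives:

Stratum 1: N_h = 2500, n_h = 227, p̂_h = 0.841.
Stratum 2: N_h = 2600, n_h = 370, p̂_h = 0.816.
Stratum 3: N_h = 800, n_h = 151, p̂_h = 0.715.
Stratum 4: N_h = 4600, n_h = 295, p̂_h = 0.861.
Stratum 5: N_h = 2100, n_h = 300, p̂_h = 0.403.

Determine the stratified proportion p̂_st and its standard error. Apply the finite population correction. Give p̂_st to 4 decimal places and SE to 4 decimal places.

p̂_st ≈ 0.7621, SE ≈ 0.0105

N = 12600; stratum weights W_h = N_h/N.
p̂_st = Σ W_h p̂_h = (2500·0.841 + 2600·0.816 + 800·0.715 + 4600·0.861 + 2100·0.403)/12600 = 0.76214
V̂(p̂_st) = Σ W_h² (1 − n_h/N_h) p̂_h(1−p̂_h)/(n_h−1):
  stratum 1: (2500/12600)²·(1 − 227/2500)·0.841·0.159/226 = 2.11779e-05
  stratum 2: (2600/12600)²·(1 − 370/2600)·0.816·0.184/369 = 1.486e-05
  stratum 3: (800/12600)²·(1 − 151/800)·0.715·0.285/150 = 4.44276e-06
  stratum 4: (4600/12600)²·(1 − 295/4600)·0.861·0.139/294 = 5.07762e-05
  stratum 5: (2100/12600)²·(1 − 300/2100)·0.403·0.597/299 = 1.91584e-05
V̂(p̂_st) = 0.000110415; SE = √V̂ = 0.0105079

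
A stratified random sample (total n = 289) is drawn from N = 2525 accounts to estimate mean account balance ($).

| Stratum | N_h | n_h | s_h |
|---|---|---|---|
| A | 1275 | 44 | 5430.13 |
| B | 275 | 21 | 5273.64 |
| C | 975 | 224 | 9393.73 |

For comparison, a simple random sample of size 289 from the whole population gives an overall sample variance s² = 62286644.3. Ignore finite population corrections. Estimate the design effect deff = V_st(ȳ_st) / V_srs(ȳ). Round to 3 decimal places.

deff ≈ 1.138

V̂(ȳ_st) = Σ W_h² s_h²/n_h, with W_h = N_h/N and N = 2525:
  stratum A: (1275/2525)²·5430.13²/44 = 170870
  stratum B: (275/2525)²·5273.64²/21 = 15708.8
  stratum C: (975/2525)²·9393.73²/224 = 58737.4
V_st = 245316
V_srs = s²/n = 62286644.3/289 = 215525
deff = V_st / V_srs = 245316/215525 = 1.1382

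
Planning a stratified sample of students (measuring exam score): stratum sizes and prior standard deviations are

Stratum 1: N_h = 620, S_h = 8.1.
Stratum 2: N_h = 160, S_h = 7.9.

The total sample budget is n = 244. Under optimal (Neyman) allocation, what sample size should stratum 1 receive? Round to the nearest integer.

195

Neyman allocation: n_h = n · N_h S_h / Σ N_i S_i, with n = 244.
  stratum 1: N_h·S_h = 620·8.1 = 5022.00
  stratum 2: N_h·S_h = 160·7.9 = 1264.00
Σ N_h S_h = 6286.00
n for stratum 1 = 244·5022.00/6286.00 = 194.936 → 195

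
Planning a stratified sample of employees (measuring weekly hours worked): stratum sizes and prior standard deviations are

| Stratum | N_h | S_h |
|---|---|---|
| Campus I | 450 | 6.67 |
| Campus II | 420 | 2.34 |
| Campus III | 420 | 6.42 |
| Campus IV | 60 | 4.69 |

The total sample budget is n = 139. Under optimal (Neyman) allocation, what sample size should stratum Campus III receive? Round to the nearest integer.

Neyman allocation: n_h = n · N_h S_h / Σ N_i S_i, with n = 139.
  stratum Campus I: N_h·S_h = 450·6.67 = 3001.50
  stratum Campus II: N_h·S_h = 420·2.34 = 982.80
  stratum Campus III: N_h·S_h = 420·6.42 = 2696.40
  stratum Campus IV: N_h·S_h = 60·4.69 = 281.40
Σ N_h S_h = 6962.10
n for stratum Campus III = 139·2696.40/6962.10 = 53.834 → 54

54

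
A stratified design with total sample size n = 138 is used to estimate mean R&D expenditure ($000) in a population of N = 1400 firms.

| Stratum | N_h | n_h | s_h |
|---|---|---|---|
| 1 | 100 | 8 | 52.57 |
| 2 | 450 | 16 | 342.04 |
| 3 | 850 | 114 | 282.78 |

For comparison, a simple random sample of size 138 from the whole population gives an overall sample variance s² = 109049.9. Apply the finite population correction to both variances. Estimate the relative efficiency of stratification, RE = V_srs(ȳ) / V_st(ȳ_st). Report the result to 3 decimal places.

V̂(ȳ_st) = Σ W_h² (1 − n_h/N_h) s_h²/n_h, with W_h = N_h/N and N = 1400:
  stratum 1: (100/1400)²·(1 − 8/100)·52.57²/8 = 1.6215
  stratum 2: (450/1400)²·(1 − 16/450)·342.04²/16 = 728.585
  stratum 3: (850/1400)²·(1 − 114/850)·282.78²/114 = 223.889
V_st = 954.095
V_srs = (1 − 138/1400)·109049.9/138 = 712.324
Relative efficiency = V_srs / V_st = 712.324/954.095 = 0.7466

RE ≈ 0.747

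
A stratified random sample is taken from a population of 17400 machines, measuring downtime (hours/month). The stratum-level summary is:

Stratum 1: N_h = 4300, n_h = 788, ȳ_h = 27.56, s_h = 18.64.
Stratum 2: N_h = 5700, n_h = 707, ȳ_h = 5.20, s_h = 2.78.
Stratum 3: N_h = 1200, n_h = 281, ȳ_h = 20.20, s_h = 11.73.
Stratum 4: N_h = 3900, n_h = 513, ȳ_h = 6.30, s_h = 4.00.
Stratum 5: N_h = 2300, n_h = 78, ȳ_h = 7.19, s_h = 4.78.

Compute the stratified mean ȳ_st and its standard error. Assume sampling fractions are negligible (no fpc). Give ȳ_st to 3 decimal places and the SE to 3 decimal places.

ȳ_st ≈ 12.270, SE ≈ 0.193

ȳ_st = Σ W_h ȳ_h = (4300·27.56 + 5700·5.20 + 1200·20.20 + 3900·6.30 + 2300·7.19)/17400 = 12.26983
V̂(ȳ_st) = Σ W_h² s_h²/n_h, with W_h = N_h/N and N = 17400:
  stratum 1: (4300/17400)²·18.64²/788 = 0.026928
  stratum 2: (5700/17400)²·2.78²/707 = 0.00117306
  stratum 3: (1200/17400)²·11.73²/281 = 0.00232892
  stratum 4: (3900/17400)²·4.00²/513 = 0.00156687
  stratum 5: (2300/17400)²·4.78²/78 = 0.00511821
V̂(ȳ_st) = 0.0371151
SE(ȳ_st) = √0.0371151 = 0.192653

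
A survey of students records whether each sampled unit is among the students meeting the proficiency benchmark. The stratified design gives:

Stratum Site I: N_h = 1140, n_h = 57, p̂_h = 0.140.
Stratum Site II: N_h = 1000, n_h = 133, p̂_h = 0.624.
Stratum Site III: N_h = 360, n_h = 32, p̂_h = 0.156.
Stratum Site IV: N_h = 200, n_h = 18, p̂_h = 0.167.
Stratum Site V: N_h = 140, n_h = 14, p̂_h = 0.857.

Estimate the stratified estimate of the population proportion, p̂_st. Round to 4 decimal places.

N = 2840; stratum weights W_h = N_h/N.
p̂_st = Σ W_h p̂_h = (1140·0.140 + 1000·0.624 + 360·0.156 + 200·0.167 + 140·0.857)/2840 = 0.34970

p̂_st ≈ 0.3497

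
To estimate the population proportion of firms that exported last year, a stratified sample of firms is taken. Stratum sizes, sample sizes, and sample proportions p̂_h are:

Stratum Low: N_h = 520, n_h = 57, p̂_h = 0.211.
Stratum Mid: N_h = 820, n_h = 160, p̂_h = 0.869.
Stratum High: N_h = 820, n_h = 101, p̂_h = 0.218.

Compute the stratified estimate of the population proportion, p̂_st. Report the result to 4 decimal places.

N = 2160; stratum weights W_h = N_h/N.
p̂_st = Σ W_h p̂_h = (520·0.211 + 820·0.869 + 820·0.218)/2160 = 0.46345

p̂_st ≈ 0.4635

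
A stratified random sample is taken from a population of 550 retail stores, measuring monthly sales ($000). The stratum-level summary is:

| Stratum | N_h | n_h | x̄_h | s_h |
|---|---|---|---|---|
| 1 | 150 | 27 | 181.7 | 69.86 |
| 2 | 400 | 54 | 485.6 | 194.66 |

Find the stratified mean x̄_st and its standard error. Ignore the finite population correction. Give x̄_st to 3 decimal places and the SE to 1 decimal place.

x̄_st = Σ W_h x̄_h = (150·181.7 + 400·485.6)/550 = 402.71818
V̂(x̄_st) = Σ W_h² s_h²/n_h, with W_h = N_h/N and N = 550:
  stratum 1: (150/550)²·69.86²/27 = 13.4447
  stratum 2: (400/550)²·194.66²/54 = 371.154
V̂(x̄_st) = 384.599
SE(x̄_st) = √384.599 = 19.6112

x̄_st ≈ 402.718, SE ≈ 19.6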